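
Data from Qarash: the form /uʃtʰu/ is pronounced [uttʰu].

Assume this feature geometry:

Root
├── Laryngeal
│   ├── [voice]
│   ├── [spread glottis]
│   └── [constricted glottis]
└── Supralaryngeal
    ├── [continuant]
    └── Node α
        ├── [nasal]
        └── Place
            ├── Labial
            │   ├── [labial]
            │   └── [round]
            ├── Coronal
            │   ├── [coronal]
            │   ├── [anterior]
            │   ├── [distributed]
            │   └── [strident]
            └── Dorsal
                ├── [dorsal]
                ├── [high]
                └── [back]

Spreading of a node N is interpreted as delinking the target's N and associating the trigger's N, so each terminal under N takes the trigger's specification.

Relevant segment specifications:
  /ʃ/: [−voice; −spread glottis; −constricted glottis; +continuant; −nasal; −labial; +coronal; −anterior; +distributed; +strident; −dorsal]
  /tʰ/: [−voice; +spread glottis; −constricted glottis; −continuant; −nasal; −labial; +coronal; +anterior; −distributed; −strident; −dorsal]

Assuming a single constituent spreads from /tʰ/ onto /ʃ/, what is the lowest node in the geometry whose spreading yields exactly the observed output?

The alternation /ʃ/ → [t] changes [continuant], [anterior], [distributed], [strident] and nothing else.
Tracing each changed feature up the tree, the paths first meet at Supralaryngeal; any lower node misses at least one of them.
Spreading Supralaryngeal from /tʰ/ overwrites each of those terminals with /tʰ/'s values, yielding exactly [t].
Had Root spread, [spread glottis] would have taken /tʰ/'s value; it stays as in /ʃ/, confirming the spreading constituent is exactly Supralaryngeal.

Supralaryngeal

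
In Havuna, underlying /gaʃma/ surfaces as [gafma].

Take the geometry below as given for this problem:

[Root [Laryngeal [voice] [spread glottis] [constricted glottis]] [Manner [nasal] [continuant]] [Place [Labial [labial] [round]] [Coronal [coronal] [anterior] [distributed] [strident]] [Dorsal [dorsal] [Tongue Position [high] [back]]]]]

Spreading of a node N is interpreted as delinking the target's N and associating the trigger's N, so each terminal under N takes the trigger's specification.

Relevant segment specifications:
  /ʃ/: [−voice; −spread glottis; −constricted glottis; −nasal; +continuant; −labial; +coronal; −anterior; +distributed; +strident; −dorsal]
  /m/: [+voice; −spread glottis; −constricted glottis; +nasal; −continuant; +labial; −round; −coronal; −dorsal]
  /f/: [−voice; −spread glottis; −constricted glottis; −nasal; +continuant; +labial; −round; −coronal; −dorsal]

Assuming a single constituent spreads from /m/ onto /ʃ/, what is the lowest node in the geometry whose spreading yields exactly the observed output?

Place

The alternation /ʃ/ → [f] changes [labial], [round], [coronal], [anterior], [distributed], [strident] and nothing else.
The smallest constituent containing every changed terminal is Place — each of its daughters lacks at least one of the affected features.
If Place spreads, every terminal under it takes /m/'s value, producing [f] as observed.
[continuant], [nasal] — on which /m/ differs from /ʃ/ — are unchanged, so Root cannot have spread; the constituent is no larger than Place.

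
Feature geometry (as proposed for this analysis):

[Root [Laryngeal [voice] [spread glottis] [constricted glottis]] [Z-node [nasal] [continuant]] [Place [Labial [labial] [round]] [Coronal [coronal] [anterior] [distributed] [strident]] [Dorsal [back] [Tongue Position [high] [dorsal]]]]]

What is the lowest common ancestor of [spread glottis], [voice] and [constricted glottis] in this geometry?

[spread glottis] is immediately dominated by Laryngeal.
[voice] is immediately dominated by Laryngeal.
[constricted glottis] is immediately dominated by Laryngeal.
These paths first converge at Laryngeal; no daughter of Laryngeal dominates all 3 features, so Laryngeal is the minimal constituent.

Laryngeal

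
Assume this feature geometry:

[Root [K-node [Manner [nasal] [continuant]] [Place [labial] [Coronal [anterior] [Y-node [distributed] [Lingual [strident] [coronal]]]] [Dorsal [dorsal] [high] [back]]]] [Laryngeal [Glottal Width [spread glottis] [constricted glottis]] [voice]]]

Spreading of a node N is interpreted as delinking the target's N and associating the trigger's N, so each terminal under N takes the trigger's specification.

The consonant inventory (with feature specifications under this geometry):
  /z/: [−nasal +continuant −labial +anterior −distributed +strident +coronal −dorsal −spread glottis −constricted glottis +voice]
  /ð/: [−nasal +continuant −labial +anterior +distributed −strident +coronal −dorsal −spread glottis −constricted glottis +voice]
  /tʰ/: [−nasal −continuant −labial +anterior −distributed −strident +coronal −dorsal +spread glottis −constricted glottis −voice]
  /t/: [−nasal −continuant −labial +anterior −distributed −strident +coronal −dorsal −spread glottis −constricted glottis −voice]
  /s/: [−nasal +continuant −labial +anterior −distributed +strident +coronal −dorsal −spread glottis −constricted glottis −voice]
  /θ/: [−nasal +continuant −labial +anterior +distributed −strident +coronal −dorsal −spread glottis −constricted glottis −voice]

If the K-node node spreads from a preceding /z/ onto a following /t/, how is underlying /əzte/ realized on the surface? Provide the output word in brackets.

[əzse]

K-node immediately or transitively dominates [nasal], [continuant], [labial], [anterior], [distributed], [strident], [coronal], [dorsal], [high], [back].
After delinking /t/'s K-node and linking /z/'s, the affected terminals become [−nasal], [+continuant], [−labial], [+anterior], [−distributed], [+strident], [+coronal], [−dorsal]; [spread glottis], [constricted glottis], [voice] (outside K-node) are retained from /t/.
The resulting bundle matches /s/ in the inventory; substituting it for /t/ gives [əzse].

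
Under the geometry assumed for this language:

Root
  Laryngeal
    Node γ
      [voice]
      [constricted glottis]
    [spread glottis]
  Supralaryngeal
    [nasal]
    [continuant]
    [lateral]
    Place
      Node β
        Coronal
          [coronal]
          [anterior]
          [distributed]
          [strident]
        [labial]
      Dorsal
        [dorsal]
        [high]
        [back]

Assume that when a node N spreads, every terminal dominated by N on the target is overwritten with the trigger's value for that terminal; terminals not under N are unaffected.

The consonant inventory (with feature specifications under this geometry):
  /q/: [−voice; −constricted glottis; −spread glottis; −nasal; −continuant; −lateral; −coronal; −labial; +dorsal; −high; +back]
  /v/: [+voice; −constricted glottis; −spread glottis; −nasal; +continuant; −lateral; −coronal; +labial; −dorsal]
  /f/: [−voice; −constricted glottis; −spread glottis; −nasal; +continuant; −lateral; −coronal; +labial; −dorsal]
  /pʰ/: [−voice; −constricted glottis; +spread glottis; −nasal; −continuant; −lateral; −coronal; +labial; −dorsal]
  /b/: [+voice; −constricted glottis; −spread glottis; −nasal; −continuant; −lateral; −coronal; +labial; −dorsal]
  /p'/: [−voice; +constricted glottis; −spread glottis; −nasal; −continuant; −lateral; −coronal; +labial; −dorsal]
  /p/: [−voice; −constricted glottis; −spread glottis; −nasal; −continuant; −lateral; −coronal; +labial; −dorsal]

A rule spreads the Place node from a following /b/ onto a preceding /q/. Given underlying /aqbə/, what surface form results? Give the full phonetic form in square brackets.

Terminals under Place in this geometry: [coronal], [anterior], [distributed], [strident], [labial], [dorsal], [high], [back].
Spreading Place from /b/ onto /q/ replaces those values with /b/'s: [−coronal], [+labial], [−dorsal]. Features outside Place ([voice], [constricted glottis], [spread glottis], …) stay as in /q/.
The resulting bundle matches /p/ in the inventory; substituting it for /q/ gives [apbə].

[apbə]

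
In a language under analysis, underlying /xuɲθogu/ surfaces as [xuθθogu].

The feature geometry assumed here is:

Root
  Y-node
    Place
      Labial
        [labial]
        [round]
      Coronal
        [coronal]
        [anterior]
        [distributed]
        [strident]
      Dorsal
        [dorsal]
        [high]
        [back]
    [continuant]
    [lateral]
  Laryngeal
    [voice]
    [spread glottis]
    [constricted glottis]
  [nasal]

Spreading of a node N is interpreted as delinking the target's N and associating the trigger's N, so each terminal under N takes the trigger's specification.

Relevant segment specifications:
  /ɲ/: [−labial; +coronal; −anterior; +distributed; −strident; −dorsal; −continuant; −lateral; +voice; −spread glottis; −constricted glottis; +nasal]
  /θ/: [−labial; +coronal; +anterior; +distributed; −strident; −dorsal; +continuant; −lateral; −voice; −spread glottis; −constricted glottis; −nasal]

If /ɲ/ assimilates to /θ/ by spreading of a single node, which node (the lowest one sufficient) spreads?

The alternation /ɲ/ → [θ] changes [voice], [nasal], [continuant], [anterior] and nothing else.
The smallest constituent containing every changed terminal is Root — each of its daughters lacks at least one of the affected features.
Spreading Root from /θ/ overwrites each of those terminals with /θ/'s values, yielding exactly [θ].

Root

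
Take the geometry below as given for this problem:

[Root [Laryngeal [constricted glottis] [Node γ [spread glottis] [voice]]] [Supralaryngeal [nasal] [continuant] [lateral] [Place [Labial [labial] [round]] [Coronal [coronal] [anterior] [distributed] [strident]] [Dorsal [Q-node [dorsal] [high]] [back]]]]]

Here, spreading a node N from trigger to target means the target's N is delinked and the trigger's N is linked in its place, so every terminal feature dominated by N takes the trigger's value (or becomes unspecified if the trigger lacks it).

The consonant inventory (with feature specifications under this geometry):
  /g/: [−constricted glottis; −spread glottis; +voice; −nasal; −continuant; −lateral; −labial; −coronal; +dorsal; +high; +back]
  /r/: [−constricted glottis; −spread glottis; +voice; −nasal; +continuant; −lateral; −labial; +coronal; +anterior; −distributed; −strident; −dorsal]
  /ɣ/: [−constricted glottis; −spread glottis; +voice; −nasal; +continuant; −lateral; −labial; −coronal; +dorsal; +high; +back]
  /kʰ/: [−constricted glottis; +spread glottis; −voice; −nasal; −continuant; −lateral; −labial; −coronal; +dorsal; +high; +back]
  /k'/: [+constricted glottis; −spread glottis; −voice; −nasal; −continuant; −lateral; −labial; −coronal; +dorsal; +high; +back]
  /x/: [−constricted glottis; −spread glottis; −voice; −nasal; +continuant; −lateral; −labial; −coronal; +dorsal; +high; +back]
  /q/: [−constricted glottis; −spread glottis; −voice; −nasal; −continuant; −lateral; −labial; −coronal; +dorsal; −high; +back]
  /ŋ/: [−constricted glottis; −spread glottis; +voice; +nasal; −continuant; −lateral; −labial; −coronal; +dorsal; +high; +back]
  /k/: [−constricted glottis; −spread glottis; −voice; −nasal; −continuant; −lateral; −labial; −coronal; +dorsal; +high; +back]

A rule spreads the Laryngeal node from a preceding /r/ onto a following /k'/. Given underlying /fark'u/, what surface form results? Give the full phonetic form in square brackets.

[fargu]

Terminals under Laryngeal in this geometry: [constricted glottis], [spread glottis], [voice].
The target acquires /r/'s values for everything under Laryngeal — [−constricted glottis], [−spread glottis], [+voice] — while keeping its own [nasal], [continuant], [lateral], ….
Among the inventory, only /g/ has exactly this specification, giving the surface form [fargu].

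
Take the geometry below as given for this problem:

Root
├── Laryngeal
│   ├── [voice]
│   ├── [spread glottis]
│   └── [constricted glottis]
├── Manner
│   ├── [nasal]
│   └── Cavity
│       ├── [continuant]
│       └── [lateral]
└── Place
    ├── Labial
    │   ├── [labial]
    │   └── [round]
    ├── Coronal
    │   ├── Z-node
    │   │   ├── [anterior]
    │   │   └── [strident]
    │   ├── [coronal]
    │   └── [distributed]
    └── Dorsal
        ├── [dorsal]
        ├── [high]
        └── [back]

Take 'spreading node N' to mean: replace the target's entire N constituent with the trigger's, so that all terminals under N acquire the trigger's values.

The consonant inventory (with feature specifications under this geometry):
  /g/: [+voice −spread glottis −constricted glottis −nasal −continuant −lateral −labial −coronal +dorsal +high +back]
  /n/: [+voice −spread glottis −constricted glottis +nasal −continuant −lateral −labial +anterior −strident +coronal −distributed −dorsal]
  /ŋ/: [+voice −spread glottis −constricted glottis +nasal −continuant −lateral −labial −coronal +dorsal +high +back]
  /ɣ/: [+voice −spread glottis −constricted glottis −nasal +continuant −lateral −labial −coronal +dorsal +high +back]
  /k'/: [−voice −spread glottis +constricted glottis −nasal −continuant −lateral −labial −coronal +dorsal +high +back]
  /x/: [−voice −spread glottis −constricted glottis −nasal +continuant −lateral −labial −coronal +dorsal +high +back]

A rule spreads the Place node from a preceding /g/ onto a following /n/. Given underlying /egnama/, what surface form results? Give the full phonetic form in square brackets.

The Place node dominates the terminals [labial], [round], [anterior], [strident], [coronal], [distributed], [dorsal], [high], [back].
Spreading Place from /g/ onto /n/ replaces those values with /g/'s: [−labial], [−coronal], [+dorsal], [+high], [+back]. Features outside Place ([voice], [spread glottis], [constricted glottis], …) stay as in /n/.
Among the inventory, only /ŋ/ has exactly this specification, giving the surface form [egŋama].

[egŋama]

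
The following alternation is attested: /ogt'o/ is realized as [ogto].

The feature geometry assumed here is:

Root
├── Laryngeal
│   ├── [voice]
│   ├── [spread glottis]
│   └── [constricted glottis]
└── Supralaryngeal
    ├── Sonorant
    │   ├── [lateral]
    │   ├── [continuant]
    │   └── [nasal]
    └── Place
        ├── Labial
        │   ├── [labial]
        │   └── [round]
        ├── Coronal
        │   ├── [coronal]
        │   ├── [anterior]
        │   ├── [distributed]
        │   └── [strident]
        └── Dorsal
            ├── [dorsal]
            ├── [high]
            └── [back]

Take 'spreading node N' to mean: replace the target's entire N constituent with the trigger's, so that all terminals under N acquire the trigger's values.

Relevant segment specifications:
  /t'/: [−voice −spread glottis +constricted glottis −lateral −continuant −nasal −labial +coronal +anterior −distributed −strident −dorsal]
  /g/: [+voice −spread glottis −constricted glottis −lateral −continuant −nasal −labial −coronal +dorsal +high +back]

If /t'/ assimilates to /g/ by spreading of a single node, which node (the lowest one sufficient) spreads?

Feature comparison: [constricted glottis] differs between /t'/ and [t]; the remaining terminals match.
With a single altered terminal, the smallest constituent that could spread is that terminal — [constricted glottis].
Since [voice] is preserved even though /g/ disagrees there, no node above [constricted glottis] spread.

[constricted glottis]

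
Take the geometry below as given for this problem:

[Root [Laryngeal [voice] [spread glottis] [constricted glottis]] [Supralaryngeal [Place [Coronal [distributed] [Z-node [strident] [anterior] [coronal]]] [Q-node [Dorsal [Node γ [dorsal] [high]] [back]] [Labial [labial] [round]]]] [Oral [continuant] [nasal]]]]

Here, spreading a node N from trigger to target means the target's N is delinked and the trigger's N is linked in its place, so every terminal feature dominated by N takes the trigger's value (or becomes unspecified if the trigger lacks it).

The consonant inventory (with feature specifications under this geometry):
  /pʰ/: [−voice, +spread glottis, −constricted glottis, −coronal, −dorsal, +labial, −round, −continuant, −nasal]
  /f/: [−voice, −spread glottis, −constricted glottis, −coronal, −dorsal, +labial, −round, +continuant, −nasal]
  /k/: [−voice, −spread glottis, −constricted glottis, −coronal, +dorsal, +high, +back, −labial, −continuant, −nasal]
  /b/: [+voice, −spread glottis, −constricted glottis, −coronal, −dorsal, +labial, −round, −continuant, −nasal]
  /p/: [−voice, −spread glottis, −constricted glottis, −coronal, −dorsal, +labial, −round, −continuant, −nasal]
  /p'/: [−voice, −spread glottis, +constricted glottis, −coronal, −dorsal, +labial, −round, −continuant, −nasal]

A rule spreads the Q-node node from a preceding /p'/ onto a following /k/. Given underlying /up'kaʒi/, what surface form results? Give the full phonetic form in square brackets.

The Q-node node dominates the terminals [dorsal], [high], [back], [labial], [round].
The target acquires /p'/'s values for everything under Q-node — [−dorsal], [+labial], [−round] — while keeping its own [voice], [spread glottis], [constricted glottis], ….
This feature bundle is that of [p], so /up'kaʒi/ surfaces as [up'paʒi].

[up'paʒi]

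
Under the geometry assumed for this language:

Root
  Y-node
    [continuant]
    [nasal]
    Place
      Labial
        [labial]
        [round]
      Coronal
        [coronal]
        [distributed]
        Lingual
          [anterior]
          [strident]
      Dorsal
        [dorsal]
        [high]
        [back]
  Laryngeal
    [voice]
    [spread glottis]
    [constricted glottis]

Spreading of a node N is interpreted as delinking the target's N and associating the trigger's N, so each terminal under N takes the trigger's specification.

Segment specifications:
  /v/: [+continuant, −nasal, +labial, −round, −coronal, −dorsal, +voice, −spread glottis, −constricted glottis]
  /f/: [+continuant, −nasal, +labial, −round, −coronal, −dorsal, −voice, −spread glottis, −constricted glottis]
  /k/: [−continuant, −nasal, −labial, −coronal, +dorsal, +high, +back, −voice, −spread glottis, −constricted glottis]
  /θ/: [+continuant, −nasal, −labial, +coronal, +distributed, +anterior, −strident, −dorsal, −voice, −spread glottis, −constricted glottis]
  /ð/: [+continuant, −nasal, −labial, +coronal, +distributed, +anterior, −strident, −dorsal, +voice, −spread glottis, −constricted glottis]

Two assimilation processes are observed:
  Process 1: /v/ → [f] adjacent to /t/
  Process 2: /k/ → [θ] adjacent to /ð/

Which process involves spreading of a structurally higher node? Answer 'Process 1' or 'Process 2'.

Process 2

Process 1 alters [voice]; the lowest dominating node is [voice] (depth 2 from Root).
Process 2: the features that change are [continuant], [coronal], [anterior], [distributed], [strident], [dorsal], [high], [back]; the minimal node is Y-node (depth 1).
Y-node (depth 1) sits above [voice] (depth 2), making Process 2 the one with the higher spreading node.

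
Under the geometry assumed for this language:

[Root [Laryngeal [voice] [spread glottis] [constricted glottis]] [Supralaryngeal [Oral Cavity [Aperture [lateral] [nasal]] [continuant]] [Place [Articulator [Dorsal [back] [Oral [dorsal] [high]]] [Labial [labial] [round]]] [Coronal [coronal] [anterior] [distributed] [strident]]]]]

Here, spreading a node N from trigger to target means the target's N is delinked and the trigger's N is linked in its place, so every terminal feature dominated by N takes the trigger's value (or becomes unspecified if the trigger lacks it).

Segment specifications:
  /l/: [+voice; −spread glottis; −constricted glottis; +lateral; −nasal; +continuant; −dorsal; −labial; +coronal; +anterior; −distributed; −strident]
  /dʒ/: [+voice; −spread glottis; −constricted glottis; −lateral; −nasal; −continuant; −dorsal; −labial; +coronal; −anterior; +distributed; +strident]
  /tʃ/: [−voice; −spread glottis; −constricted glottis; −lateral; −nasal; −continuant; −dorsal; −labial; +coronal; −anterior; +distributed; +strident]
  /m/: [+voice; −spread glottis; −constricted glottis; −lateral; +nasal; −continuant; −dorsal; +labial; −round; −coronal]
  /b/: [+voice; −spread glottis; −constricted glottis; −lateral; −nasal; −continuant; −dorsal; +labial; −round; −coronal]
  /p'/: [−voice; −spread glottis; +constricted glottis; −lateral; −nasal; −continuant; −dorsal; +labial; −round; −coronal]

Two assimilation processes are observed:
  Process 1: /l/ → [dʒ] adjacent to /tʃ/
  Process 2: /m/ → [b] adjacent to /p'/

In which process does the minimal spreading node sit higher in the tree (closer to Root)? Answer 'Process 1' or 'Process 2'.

Process 1: the features that change are [continuant], [lateral], [anterior], [distributed], [strident]; the minimal node is Supralaryngeal (depth 1).
Process 2 alters [nasal]; the lowest dominating node is [nasal] (depth 4 from Root).
Depth 1 < depth 4; Process 1 involves the structurally higher constituent Supralaryngeal.

Process 1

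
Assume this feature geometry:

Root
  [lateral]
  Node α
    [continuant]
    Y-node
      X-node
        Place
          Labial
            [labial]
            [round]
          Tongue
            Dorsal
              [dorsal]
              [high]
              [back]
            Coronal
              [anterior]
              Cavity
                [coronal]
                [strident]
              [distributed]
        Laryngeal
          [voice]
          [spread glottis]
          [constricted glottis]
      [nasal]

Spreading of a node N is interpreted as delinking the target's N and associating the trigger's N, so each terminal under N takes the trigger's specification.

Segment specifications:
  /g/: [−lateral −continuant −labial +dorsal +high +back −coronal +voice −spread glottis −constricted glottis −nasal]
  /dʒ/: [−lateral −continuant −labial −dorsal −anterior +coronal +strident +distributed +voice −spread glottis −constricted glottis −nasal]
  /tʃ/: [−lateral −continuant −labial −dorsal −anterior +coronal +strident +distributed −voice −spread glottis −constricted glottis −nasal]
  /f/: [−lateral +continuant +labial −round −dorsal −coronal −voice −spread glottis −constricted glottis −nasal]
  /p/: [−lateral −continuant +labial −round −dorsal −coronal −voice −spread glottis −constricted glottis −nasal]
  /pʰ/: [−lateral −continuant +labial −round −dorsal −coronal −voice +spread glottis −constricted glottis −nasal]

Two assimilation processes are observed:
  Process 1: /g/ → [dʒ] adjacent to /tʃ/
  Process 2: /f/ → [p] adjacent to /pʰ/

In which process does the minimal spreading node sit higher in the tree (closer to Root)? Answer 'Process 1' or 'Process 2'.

Process 2

In Process 1, [coronal], [anterior], [distributed], [strident], [dorsal], [high], [back] change, so the minimal spreading node is Tongue at depth 5.
Process 2: the feature that changes is [continuant]; the minimal node is [continuant] (depth 2).
[continuant] is closer to Root than Tongue, so Process 2 spreads the higher node.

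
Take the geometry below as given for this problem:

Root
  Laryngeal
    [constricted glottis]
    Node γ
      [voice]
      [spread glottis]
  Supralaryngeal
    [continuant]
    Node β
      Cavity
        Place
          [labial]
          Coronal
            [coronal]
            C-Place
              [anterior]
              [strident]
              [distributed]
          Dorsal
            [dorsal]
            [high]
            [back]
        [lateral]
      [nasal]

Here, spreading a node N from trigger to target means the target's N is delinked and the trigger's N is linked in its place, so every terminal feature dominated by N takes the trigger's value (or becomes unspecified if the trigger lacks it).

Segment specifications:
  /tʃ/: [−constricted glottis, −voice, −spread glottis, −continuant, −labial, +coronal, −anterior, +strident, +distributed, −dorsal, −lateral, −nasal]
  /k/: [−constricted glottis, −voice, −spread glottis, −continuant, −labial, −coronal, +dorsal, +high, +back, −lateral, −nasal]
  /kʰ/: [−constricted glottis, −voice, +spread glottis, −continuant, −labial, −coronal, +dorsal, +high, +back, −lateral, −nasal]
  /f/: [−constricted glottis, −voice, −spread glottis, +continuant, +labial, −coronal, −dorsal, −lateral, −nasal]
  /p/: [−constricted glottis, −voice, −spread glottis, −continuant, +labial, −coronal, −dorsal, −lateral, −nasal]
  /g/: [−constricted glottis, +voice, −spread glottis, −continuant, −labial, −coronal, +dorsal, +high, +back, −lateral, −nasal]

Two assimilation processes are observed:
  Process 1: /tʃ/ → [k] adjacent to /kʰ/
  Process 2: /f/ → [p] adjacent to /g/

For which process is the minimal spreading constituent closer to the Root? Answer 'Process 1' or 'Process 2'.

Process 1 alters [coronal], [anterior], [distributed], [strident], [dorsal], [high], [back]; the lowest common ancestor is Place (depth 4 from Root).
In Process 2, [continuant] changes, so the minimal spreading node is [continuant] at depth 2.
Depth 2 < depth 4; Process 2 involves the structurally higher constituent [continuant].

Process 2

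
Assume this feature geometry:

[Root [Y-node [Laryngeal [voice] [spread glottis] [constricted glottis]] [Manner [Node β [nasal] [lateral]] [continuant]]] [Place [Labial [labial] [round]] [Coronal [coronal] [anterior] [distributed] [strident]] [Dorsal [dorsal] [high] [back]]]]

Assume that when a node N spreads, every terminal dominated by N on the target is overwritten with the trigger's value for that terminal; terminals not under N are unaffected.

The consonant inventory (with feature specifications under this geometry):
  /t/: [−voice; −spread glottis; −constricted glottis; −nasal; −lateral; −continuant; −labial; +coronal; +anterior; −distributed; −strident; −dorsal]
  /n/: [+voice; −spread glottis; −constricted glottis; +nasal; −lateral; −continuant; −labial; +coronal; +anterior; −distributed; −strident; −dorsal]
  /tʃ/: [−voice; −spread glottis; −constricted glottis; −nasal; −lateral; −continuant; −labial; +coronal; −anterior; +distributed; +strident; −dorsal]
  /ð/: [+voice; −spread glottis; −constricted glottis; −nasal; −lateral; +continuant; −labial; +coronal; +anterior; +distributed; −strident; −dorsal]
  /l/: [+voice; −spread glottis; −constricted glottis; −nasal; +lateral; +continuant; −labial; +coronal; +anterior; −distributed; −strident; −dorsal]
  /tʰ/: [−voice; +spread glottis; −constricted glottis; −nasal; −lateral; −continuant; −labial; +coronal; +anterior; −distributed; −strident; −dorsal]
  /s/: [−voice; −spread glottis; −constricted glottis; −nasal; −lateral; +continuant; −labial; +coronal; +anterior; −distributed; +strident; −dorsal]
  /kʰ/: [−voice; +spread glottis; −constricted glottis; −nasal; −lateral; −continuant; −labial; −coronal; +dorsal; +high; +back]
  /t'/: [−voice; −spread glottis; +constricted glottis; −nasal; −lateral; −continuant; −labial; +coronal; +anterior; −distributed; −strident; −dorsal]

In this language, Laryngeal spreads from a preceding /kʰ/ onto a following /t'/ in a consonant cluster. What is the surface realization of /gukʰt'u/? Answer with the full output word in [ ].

[gukʰtʰu]

Terminals under Laryngeal in this geometry: [voice], [spread glottis], [constricted glottis].
The target acquires /kʰ/'s values for everything under Laryngeal — [−voice], [+spread glottis], [−constricted glottis] — while keeping its own [nasal], [lateral], [continuant], ….
Among the inventory, only /tʰ/ has exactly this specification, giving the surface form [gukʰtʰu].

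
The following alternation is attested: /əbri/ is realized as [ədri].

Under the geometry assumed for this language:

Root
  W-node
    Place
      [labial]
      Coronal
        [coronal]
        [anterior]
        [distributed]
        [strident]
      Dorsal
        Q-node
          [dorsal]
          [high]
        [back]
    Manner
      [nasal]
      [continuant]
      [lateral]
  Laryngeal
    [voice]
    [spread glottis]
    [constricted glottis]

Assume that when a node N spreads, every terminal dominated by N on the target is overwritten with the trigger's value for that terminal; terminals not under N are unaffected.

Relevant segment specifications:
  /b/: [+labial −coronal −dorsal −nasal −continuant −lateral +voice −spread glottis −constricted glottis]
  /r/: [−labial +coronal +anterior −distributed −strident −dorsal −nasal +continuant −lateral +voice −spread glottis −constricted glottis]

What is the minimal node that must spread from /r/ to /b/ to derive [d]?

Place

Feature comparison: [labial], [coronal], [anterior], [distributed], [strident] differ between /b/ and [d]; the remaining terminals match.
Tracing each changed feature up the tree, the paths first meet at Place; any lower node misses at least one of them.
Delinking /b/'s Place and associating /r/'s Place gives precisely the feature bundle of [d].
[continuant] — on which /r/ differs from /b/ — is unchanged, so neither W-node nor anything higher can have spread; the constituent is no larger than Place.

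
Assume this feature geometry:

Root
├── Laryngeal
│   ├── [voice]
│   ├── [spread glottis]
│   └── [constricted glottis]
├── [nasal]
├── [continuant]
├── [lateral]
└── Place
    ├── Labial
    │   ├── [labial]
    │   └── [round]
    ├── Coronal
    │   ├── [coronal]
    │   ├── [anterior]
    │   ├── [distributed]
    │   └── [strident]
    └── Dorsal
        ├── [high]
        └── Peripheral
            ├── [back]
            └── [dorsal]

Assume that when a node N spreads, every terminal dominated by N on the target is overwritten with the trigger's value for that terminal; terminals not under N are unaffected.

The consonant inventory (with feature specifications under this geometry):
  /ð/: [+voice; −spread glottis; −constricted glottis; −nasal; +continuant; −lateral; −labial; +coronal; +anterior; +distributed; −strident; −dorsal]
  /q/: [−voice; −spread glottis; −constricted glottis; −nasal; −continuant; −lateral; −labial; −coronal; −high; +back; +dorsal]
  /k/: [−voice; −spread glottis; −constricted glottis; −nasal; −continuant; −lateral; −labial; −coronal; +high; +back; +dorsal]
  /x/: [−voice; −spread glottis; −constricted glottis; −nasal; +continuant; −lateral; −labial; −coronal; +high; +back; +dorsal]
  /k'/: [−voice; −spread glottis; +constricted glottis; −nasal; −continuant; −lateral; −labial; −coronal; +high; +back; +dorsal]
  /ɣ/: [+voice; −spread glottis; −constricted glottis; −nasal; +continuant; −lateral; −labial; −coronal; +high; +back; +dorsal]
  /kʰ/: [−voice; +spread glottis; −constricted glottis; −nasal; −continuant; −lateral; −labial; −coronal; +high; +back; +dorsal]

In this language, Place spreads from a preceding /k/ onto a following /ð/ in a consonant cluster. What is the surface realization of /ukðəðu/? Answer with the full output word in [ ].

The Place node dominates the terminals [labial], [round], [coronal], [anterior], [distributed], [strident], [high], [back], [dorsal].
After delinking /ð/'s Place and linking /k/'s, the affected terminals become [−labial], [−coronal], [+high], [+back], [+dorsal]; [voice], [spread glottis], [constricted glottis], … (outside Place) are retained from /ð/.
This feature bundle is that of [ɣ], so /ukðəðu/ surfaces as [ukɣəðu].

[ukɣəðu]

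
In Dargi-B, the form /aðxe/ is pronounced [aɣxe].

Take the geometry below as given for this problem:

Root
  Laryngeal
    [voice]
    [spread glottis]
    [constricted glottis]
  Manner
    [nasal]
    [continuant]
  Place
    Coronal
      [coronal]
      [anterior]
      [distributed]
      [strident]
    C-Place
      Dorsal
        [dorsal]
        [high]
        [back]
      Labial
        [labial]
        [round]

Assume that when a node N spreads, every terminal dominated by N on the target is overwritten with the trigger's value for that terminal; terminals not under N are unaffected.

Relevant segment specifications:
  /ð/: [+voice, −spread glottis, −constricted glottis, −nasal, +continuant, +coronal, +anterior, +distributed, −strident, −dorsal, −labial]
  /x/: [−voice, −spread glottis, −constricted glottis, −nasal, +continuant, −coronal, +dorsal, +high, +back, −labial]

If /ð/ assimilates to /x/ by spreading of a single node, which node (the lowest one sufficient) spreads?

Comparing /ð/ with its surface form [ɣ], the features that change are [coronal], [anterior], [distributed], [strident], [dorsal], [high], [back].
The smallest constituent containing every changed terminal is Place — each of its daughters lacks at least one of the affected features.
Delinking /ð/'s Place and associating /x/'s Place gives precisely the feature bundle of [ɣ].
Since [voice] is preserved even though /x/ disagrees there, no node above Place spread.

Place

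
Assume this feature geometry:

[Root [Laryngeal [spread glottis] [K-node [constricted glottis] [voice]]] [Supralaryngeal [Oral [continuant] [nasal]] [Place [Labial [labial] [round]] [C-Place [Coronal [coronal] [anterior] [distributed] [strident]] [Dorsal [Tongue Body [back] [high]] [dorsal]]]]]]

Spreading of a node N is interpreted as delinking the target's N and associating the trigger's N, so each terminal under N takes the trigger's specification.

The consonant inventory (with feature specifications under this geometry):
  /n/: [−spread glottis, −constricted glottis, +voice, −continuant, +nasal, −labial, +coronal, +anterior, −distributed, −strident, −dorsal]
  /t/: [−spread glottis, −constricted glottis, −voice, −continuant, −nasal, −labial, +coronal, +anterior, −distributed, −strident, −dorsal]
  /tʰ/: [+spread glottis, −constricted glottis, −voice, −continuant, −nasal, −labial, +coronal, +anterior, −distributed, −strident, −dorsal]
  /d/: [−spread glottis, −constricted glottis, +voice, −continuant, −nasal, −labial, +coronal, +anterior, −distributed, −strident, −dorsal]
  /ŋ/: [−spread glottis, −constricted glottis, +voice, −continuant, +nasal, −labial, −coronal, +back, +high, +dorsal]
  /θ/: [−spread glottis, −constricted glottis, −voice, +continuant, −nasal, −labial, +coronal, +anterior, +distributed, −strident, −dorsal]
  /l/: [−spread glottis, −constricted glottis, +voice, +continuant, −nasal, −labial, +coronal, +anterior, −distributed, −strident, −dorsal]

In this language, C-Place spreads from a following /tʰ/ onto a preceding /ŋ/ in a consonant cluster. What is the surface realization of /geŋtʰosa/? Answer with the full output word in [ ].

The C-Place node dominates the terminals [coronal], [anterior], [distributed], [strident], [back], [high], [dorsal].
After delinking /ŋ/'s C-Place and linking /tʰ/'s, the affected terminals become [+coronal], [+anterior], [−distributed], [−strident], [−dorsal]; [spread glottis], [constricted glottis], [voice], … (outside C-Place) are retained from /ŋ/.
The resulting bundle matches /n/ in the inventory; substituting it for /ŋ/ gives [gentʰosa].

[gentʰosa]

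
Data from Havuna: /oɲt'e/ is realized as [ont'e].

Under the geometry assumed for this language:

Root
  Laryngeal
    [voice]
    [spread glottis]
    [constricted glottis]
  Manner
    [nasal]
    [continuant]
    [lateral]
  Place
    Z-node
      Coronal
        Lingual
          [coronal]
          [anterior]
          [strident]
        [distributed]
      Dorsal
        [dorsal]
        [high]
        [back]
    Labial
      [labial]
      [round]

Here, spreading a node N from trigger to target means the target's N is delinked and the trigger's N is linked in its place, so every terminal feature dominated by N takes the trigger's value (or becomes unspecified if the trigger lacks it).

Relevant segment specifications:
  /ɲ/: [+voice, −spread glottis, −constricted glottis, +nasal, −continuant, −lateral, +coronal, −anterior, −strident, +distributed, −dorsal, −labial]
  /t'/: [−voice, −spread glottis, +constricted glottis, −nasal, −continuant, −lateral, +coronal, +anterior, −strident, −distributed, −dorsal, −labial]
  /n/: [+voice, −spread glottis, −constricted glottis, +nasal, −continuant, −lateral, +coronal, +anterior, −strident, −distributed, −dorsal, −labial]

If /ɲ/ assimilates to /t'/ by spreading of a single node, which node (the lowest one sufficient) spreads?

Comparing /ɲ/ with its surface form [n], the features that change are [anterior], [distributed].
These terminals are all dominated by Coronal, and no proper subconstituent of Coronal covers them all; Coronal is their lowest common ancestor.
Spreading Coronal from /t'/ overwrites each of those terminals with /t'/'s values, yielding exactly [n].
Features on which the two segments disagree outside Coronal, such as [nasal], [voice], are unchanged — nothing dominating them spread, and Coronal is the minimal sufficient constituent.

Coronal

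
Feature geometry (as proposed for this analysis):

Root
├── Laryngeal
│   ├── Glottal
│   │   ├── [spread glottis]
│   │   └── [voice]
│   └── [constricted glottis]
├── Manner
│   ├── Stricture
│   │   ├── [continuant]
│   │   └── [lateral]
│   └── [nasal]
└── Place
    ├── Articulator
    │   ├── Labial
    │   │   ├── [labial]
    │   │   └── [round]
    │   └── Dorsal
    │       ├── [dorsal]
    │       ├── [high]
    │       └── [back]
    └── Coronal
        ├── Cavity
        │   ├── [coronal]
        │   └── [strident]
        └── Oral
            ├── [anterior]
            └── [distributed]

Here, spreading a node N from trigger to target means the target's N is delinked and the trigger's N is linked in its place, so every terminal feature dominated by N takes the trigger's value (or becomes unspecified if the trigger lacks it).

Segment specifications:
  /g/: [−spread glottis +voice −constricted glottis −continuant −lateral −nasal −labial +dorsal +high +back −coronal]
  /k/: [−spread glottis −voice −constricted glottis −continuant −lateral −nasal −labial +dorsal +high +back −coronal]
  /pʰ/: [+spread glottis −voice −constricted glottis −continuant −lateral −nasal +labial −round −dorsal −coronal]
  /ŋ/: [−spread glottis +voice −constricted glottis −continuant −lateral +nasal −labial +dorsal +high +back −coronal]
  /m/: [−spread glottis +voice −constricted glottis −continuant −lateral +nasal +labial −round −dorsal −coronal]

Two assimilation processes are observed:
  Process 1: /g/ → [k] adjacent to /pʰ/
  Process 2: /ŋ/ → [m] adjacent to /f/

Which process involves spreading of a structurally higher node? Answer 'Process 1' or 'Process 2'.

Process 2

In Process 1, [voice] changes, so the minimal spreading node is [voice] at depth 3.
In Process 2, [labial], [round], [dorsal], [high], [back] change, so the minimal spreading node is Articulator at depth 2.
Depth 2 < depth 3; Process 2 involves the structurally higher constituent Articulator.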